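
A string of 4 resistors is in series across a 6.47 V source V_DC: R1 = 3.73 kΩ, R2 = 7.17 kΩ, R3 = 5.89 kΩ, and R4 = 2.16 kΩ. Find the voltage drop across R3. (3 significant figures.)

V ≈ 2.01 V

ΣR = 3.73 + 7.17 + 5.89 + 2.16 = 18.95 kΩ.
By the voltage-divider rule, V = 6.47 × 5.890/18.95 = 2.011 V.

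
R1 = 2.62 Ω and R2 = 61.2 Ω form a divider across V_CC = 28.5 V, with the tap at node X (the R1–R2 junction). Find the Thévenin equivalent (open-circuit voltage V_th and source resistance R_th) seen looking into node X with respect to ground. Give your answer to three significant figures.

V_th ≈ 27.3 V, R_th ≈ 2.51 Ω

With X open, the divider is unloaded: V_th = 28.5 × 61.2/63.82 = 27.33 V.
Looking into X with the source shorted: R_th = R1·R2/(R1+R2) = 2.620 × 61.2/63.82 = 2.512 Ω.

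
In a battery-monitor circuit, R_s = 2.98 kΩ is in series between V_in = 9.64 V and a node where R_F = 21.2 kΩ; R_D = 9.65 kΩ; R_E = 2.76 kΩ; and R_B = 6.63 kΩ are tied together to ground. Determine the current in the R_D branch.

I ≈ 0.335 mA

Equivalent of the parallel group: R_p = 1.506 kΩ.
V_A by voltage divider: V_A = 9.64 × 1.506/(2.98 + 1.506) = 3.236 V.
Branch current I = V_A/R_D = 3.236/9.65 = 0.3354 mA.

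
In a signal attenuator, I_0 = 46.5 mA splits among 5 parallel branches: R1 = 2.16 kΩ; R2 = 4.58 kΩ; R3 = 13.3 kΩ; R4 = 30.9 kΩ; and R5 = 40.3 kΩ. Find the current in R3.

ΣG = 1/2.16 + 1/4.58 + 1/13.3 + 1/30.9 + 1/40.3 = 0.8137.
R3 takes the fraction G_k/ΣG = 0.07519/0.8137 = 0.09241, so I = 46.5 × 0.09241 = 4.297 mA.

I ≈ 4.30 mA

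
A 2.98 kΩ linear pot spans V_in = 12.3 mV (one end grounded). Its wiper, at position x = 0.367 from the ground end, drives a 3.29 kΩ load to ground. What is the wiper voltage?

V_out ≈ 3.73 mV

The pot divides into 1.886 kΩ above the wiper and 1.094 kΩ below.
R_L loads the lower segment: effective lower R = 0.8208 kΩ.
V_out = 12.3 × 0.8208/(1.886 + 0.8208) = 3.729 mV.
(Unloaded: V_out = x·V_in = 4.51 mV.)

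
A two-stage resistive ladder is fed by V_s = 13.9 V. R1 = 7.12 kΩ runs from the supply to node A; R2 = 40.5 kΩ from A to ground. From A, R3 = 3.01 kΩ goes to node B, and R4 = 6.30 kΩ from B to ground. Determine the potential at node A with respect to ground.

Node A sees R2 in parallel with the series input of stage 2, R3 + R4 = 9.310 kΩ.
Effective lower resistance at A: R2 ‖ 9.310 = 7.570 kΩ.
V_A = 13.9 × 7.570/(7.12 + 7.570) = 7.163 V.

V_A ≈ 7.16 V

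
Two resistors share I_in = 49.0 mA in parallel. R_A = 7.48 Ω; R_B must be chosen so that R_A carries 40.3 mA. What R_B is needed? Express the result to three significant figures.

R_B ≈ 34.6 Ω

The fraction through R_A equals R_B/(R_A+R_B).
With f = 0.8224, R_B = R_A · f/(1−f) = 7.48 × 4.632 = 34.65 Ω.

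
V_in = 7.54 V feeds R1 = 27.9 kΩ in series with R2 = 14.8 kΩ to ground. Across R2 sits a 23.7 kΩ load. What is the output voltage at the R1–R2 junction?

First combine the lower leg with the load: R2 ‖ R_L = 9.111 kΩ.
Then V_out = V_in · R2'/(R1 + R2') = 7.54 × 9.111/37.01 = 1.856 V.
(Unloaded it would be 2.61 V; the load pulls it down.)

V_out ≈ 1.86 V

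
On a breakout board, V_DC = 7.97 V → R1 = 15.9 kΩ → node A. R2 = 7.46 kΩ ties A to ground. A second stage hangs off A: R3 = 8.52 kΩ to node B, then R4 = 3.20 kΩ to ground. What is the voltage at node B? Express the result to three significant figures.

V_B ≈ 0.485 V

The second stage (R3 + R4 = 11.72 kΩ) loads node A in parallel with R2.
R2 ‖ (R3+R4) = 4.558 kΩ.
So V_A = 7.97 × 0.2228 = 1.776 V.
V_B = V_A × 0.2730 = 0.4849 V.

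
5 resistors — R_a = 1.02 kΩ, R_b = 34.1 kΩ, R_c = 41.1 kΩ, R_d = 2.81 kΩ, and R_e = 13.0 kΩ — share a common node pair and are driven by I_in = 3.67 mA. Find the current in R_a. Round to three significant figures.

I ≈ 2.45 mA

ΣG = 1/1.02 + 1/34.1 + 1/41.1 + 1/2.81 + 1/13.0 = 1.467.
Current divider: I(R_a) = I_in · G_k/ΣG = 3.67 × (0.9804/1.467) = 3.67 × 0.6684 = 2.453 mA.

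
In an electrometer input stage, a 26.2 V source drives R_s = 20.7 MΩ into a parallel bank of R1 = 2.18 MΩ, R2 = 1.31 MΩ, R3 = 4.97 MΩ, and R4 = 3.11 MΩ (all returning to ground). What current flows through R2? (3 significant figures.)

Parallel bank: R_p = 1/(1/2.18 + 1/1.31 + 1/4.97 + 1/3.11) = 0.5731 MΩ.
Node voltage V_A = V_DC · R_p/(R_s + R_p) = 26.2 × 0.02694 = 0.7059 V.
I(R2) = V_A / R2 = 0.7059/1.31 = 0.5388 µA.

I ≈ 0.539 µA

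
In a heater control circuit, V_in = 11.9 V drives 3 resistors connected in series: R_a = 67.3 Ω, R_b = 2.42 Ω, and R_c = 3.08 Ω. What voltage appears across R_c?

Series total: ΣR = 67.3 + 2.42 + 3.08 = 72.80 Ω.
V = V_in · R/ΣR = 11.9 × 0.04231 = 0.5035 V.

V ≈ 0.503 V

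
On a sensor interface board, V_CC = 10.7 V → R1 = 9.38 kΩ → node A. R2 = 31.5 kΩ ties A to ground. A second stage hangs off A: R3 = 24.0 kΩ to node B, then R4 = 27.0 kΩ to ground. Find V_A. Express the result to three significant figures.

V_A ≈ 7.22 V

The second stage (R3 + R4 = 51.00 kΩ) loads node A in parallel with R2.
R2 ‖ (R3+R4) = 19.47 kΩ.
V_A = 10.7 × 19.47/(9.38 + 19.47) = 7.221 V.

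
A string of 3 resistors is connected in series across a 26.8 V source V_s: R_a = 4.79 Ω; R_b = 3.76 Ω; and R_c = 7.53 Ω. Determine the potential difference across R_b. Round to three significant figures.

V ≈ 6.27 V

Total series resistance ΣR = 4.79 + 3.76 + 7.53 = 16.08 Ω.
Voltage divider: V = V_s · (3.760 / 16.08) = 26.8 × 0.2338 = 6.267 V.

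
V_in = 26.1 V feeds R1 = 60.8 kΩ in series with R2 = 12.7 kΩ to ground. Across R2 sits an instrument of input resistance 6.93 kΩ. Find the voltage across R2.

V_out ≈ 1.79 V

First combine the lower leg with the load: R2 ‖ R_L = 4.483 kΩ.
Now apply the divider: V_out = 26.1 × 0.06868 = 1.792 V.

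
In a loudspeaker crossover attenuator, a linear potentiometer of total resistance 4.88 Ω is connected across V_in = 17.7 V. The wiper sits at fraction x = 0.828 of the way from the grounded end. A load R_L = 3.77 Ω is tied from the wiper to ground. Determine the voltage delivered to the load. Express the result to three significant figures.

V_out ≈ 12.4 V

The pot divides into 0.8394 Ω above the wiper and 4.041 Ω below.
R_L loads the lower segment: effective lower R = 1.950 Ω.
Then V_out = V_in · 1.950/(0.8394 + 1.950) = 12.37 V.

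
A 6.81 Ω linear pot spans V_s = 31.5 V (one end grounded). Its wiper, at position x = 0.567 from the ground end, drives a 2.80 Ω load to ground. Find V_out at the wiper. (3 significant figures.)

Lower segment x·R_p = 3.861 Ω; upper segment (1−x)·R_p = 2.949 Ω.
R_L loads the lower segment: effective lower R = 1.623 Ω.
Loaded-divider output: V_out = 31.5 × 0.3550 = 11.18 V.

V_out ≈ 11.2 V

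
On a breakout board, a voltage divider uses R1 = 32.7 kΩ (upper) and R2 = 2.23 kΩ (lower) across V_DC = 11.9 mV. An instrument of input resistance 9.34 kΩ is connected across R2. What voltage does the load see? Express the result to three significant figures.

V_out ≈ 0.621 mV

The load sits in parallel with R2, giving an effective lower resistance R2' = R2·R_L/(R2+R_L) = 1.800 kΩ.
Then V_out = V_DC · R2'/(R1 + R2') = 11.9 × 1.800/34.50 = 0.6209 mV.
(Unloaded it would be 0.760 mV; the load pulls it down.)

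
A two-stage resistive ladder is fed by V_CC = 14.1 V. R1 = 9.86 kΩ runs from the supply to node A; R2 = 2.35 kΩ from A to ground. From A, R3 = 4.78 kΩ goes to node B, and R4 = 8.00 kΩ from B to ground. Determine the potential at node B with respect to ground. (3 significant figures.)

V_B ≈ 1.48 V

The second stage (R3 + R4 = 12.78 kΩ) loads node A in parallel with R2.
R2 ‖ (R3+R4) = 1.985 kΩ.
So V_A = 14.1 × 0.1676 = 2.363 V.
Stage 2 is unloaded, so V_B = V_A · R4/(R3+R4) = 2.363 × 8.00/12.78 = 1.479 V.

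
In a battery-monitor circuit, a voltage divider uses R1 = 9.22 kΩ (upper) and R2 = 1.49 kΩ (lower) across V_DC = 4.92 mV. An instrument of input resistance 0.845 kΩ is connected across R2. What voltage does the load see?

V_out ≈ 0.272 mV

R2 ‖ R_L = (1.49 × 0.845)/(1.49 + 0.845) = 0.5392 kΩ.
Now apply the divider: V_out = 4.92 × 0.05525 = 0.2718 mV.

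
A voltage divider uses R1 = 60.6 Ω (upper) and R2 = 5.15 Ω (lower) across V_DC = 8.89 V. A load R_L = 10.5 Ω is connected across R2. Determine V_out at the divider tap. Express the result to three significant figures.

R2 ‖ R_L = (5.15 × 10.5)/(5.15 + 10.5) = 3.455 Ω.
Now apply the divider: V_out = 8.89 × 0.05394 = 0.4795 V.
(Unloaded it would be 0.696 V; the load pulls it down.)

V_out ≈ 0.480 V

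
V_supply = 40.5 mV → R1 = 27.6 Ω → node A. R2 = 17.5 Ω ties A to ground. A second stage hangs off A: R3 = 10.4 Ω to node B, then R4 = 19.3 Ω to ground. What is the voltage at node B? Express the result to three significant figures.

V_B ≈ 7.51 mV

The second stage (R3 + R4 = 29.70 Ω) loads node A in parallel with R2.
Effective lower resistance at A: R2 ‖ 29.70 = 11.01 Ω.
So V_A = 40.5 × 0.2852 = 11.55 mV.
Stage 2 is unloaded, so V_B = V_A · R4/(R3+R4) = 11.55 × 19.3/29.70 = 7.506 mV.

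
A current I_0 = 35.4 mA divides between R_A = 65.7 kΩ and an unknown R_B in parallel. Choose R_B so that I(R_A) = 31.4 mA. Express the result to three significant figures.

R_B ≈ 516 kΩ

The fraction through R_A equals R_B/(R_A+R_B).
31.4/35.4 = R_B/(R_A + R_B) → R_B = R_A · (0.8870)/(1 − 0.8870) = 65.7 × 7.850 = 515.7 kΩ.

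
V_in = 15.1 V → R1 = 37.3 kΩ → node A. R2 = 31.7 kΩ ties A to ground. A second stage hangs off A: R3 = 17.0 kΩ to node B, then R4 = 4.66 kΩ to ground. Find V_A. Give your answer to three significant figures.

The second stage (R3 + R4 = 21.66 kΩ) loads node A in parallel with R2.
R2 ‖ (R3+R4) = 12.87 kΩ.
So V_A = 15.1 × 0.2565 = 3.873 V.

V_A ≈ 3.87 V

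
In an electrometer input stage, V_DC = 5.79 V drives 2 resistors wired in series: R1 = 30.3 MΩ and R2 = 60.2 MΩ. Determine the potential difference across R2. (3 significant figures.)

V ≈ 3.85 V

ΣR = 30.3 + 60.2 = 90.50 MΩ.
By the voltage-divider rule, V = 5.79 × 60.20/90.50 = 3.851 V.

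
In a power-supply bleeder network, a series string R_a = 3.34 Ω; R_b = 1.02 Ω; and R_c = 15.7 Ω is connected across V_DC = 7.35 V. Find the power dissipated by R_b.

The common current is I = 7.35/20.06 = 0.3664 A.
V(R_b) = I·R = 0.3737 V; P = V·I = 0.3737 × 0.3664 = 0.1369 W.

P ≈ 0.137 W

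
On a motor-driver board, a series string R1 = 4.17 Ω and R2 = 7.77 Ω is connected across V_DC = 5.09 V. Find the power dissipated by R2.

P ≈ 1.41 W

ΣR = 11.94 Ω → I = 5.09/11.94 = 0.4263 A.
V(R2) = I·R = 3.312 V; P = V·I = 3.312 × 0.4263 = 1.412 W.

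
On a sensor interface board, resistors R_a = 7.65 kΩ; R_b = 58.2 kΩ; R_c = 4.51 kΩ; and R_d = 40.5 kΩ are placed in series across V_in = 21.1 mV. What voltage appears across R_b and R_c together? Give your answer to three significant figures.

ΣR = 7.65 + 58.2 + 4.51 + 40.5 = 110.9 kΩ.
R_{R_b..R_c} = 58.2 + 4.51 = 62.71 kΩ.
By the voltage-divider rule, V = 21.1 × 62.71/110.9 = 11.94 mV.

V ≈ 11.9 mV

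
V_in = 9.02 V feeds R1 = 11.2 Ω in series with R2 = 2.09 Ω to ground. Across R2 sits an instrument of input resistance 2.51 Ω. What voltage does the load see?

The load sits in parallel with R2, giving an effective lower resistance R2' = R2·R_L/(R2+R_L) = 1.140 Ω.
Then V_out = V_in · R2'/(R1 + R2') = 9.02 × 1.140/12.34 = 0.8336 V.
(Unloaded it would be 1.42 V; the load pulls it down.)

V_out ≈ 0.834 V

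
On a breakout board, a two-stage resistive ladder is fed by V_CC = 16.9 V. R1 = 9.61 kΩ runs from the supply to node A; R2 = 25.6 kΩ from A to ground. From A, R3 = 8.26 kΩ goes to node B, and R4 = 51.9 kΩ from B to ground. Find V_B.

Node A sees R2 in parallel with the series input of stage 2, R3 + R4 = 60.16 kΩ.
Effective lower resistance at A: R2 ‖ 60.16 = 17.96 kΩ.
So V_A = 16.9 × 0.6514 = 11.01 V.
Stage 2 is unloaded, so V_B = V_A · R4/(R3+R4) = 11.01 × 51.9/60.16 = 9.497 V.

V_B ≈ 9.50 V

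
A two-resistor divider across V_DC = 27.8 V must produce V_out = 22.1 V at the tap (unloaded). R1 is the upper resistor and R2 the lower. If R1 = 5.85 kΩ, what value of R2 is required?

V_out/V_DC = R2/(R1+R2) = 0.7950.
Rearranging, R2 = R1·k/(1−k) = 5.85 × 3.877 = 22.68 kΩ.

R2 ≈ 22.7 kΩ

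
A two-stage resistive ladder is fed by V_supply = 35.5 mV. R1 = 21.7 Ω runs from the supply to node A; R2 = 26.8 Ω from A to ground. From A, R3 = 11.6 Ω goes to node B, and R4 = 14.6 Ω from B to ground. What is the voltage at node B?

V_B ≈ 7.50 mV

Node A sees R2 in parallel with the series input of stage 2, R3 + R4 = 26.20 Ω.
Effective lower resistance at A: R2 ‖ 26.20 = 13.25 Ω.
V_A = 35.5 × 13.25/(21.7 + 13.25) = 13.46 mV.
V_B = V_A × 0.5573 = 7.499 mV.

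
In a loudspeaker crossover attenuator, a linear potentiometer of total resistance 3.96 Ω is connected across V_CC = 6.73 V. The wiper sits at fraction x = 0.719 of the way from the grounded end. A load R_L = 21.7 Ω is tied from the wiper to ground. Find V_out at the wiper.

Lower segment x·R_p = 2.847 Ω; upper segment (1−x)·R_p = 1.113 Ω.
R_L loads the lower segment: effective lower R = 2.517 Ω.
Then V_out = V_CC · 2.517/(1.113 + 2.517) = 4.667 V.
(Unloaded: V_out = x·V_CC = 4.84 V.)

V_out ≈ 4.67 V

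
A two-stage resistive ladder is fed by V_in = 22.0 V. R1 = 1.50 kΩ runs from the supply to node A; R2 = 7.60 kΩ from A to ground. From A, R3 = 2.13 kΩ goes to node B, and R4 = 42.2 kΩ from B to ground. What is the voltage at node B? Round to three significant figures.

Node A sees R2 in parallel with the series input of stage 2, R3 + R4 = 44.33 kΩ.
Effective lower resistance at A: R2 ‖ 44.33 = 6.488 kΩ.
First divider: V_A = V_in · 6.488/(1.50 + 6.488) = 17.87 V.
Stage 2 is unloaded, so V_B = V_A · R4/(R3+R4) = 17.87 × 42.2/44.33 = 17.01 V.

V_B ≈ 17.0 V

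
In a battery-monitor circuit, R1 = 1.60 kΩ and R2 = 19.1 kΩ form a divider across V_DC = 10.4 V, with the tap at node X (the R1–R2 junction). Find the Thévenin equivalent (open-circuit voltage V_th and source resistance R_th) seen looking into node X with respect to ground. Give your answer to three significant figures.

Open-circuit (no load on X): V_th = V_DC · R2/(R1 + R2) = 10.4 × 19.1/(1.600 + 19.1) = 9.596 V.
With V_DC suppressed (replaced by a short), R_th = R1 ‖ R2 = (1.600 × 19.1)/(1.600 + 19.1) = 1.476 kΩ.

V_th ≈ 9.60 V, R_th ≈ 1.48 kΩ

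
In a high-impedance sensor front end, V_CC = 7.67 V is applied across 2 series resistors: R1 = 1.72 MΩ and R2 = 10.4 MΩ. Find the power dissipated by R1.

Series current I = V_CC/ΣR = 7.67/12.12 = 0.6328 µA.
P(R1) = I²·R1 = (0.6328)² × 1.72 = 0.6888 µW.

P ≈ 0.689 µW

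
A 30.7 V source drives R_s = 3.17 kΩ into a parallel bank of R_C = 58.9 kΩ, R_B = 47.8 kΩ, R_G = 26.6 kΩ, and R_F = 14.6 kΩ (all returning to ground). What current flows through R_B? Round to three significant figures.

I ≈ 0.441 mA

Equivalent of the parallel group: R_p = 6.945 kΩ.
V_A by voltage divider: V_A = 30.7 × 6.945/(3.17 + 6.945) = 21.08 V.
I(R_B) = V_A / R_B = 21.08/47.8 = 0.4410 mA.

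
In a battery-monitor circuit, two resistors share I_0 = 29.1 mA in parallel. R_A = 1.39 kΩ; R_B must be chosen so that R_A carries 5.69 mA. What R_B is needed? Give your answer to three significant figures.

Two-branch current divider: I_A = I_0 · R_B/(R_A + R_B).
5.69/29.1 = R_B/(R_A + R_B) → R_B = R_A · (0.1955)/(1 − 0.1955) = 1.39 × 0.2431 = 0.3379 kΩ.

R_B ≈ 0.338 kΩ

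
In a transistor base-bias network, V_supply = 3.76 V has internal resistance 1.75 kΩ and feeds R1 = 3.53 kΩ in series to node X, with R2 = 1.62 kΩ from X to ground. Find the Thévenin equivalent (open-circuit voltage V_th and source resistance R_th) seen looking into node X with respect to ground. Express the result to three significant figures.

R1' = 1.75 + 3.53 = 5.280 kΩ (source resistance + R1).
With X open, the divider is unloaded: V_th = 3.76 × 1.62/6.900 = 0.8828 V.
With V_supply suppressed (replaced by a short), R_th = R1' ‖ R2 = (5.280 × 1.62)/(5.280 + 1.62) = 1.240 kΩ.

V_th ≈ 0.883 V, R_th ≈ 1.24 kΩ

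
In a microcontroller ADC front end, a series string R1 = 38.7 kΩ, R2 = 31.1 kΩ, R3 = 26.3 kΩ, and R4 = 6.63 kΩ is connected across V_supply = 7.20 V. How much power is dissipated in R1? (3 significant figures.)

P ≈ 0.190 mW

The common current is I = 7.20/102.7 = 0.07009 mA.
P = I²R = 0.004912 × 38.7 = 0.1901 mW.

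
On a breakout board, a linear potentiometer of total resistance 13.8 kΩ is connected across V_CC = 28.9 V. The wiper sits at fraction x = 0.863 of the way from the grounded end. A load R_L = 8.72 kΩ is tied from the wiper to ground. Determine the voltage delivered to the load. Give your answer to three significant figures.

Lower segment x·R_p = 11.91 kΩ; upper segment (1−x)·R_p = 1.891 kΩ.
Lower segment in parallel with the load: 11.91 ‖ 8.72 = 5.034 kΩ.
V_out = 28.9 × 5.034/(1.891 + 5.034) = 21.01 V.

V_out ≈ 21.0 V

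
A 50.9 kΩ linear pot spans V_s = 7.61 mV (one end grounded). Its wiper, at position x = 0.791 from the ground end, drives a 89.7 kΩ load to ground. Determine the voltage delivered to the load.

Split the track: R_lower = x·R_p = 40.26 kΩ, R_upper = (1−x)·R_p = 10.64 kΩ.
(x·R_p) ‖ R_L = 27.79 kΩ.
V_out = 7.61 × 27.79/(10.64 + 27.79) = 5.503 mV.

V_out ≈ 5.50 mV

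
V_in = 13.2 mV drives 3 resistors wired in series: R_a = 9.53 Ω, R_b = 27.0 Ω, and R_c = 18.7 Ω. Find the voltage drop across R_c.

Total series resistance ΣR = 9.53 + 27.0 + 18.7 = 55.23 Ω.
By the voltage-divider rule, V = 13.2 × 18.70/55.23 = 4.469 mV.

V ≈ 4.47 mV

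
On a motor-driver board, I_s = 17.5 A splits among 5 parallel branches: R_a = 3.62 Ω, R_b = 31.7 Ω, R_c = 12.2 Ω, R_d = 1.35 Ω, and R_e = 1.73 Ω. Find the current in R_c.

I ≈ 0.840 A

Conductances: ΣG = 1/3.62 + 1/31.7 + 1/12.2 + 1/1.35 + 1/1.73 = 1.709 (1/Ω).
R_c takes the fraction G_k/ΣG = 0.08197/1.709 = 0.04798, so I = 17.5 × 0.04798 = 0.8396 A.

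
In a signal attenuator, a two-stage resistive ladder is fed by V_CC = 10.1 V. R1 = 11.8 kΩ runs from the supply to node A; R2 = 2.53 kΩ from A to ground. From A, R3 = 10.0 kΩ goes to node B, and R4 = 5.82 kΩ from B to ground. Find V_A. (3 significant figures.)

V_A ≈ 1.58 V

Node A sees R2 in parallel with the series input of stage 2, R3 + R4 = 15.82 kΩ.
R2 ‖ (R3+R4) = 2.181 kΩ.
First divider: V_A = V_CC · 2.181/(11.8 + 2.181) = 1.576 V.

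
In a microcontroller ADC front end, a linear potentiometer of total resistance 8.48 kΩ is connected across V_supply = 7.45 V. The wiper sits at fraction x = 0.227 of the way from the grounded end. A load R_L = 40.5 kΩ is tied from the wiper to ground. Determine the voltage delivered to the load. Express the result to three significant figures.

V_out ≈ 1.63 V

The pot divides into 6.555 kΩ above the wiper and 1.925 kΩ below.
R_L loads the lower segment: effective lower R = 1.838 kΩ.
V_out = 7.45 × 1.838/(6.555 + 1.838) = 1.631 V.
(Unloaded: V_out = x·V_supply = 1.69 V.)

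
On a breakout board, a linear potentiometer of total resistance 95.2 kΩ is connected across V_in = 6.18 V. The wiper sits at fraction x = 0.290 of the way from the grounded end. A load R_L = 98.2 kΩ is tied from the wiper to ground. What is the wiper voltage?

Split the track: R_lower = x·R_p = 27.61 kΩ, R_upper = (1−x)·R_p = 67.59 kΩ.
Lower segment in parallel with the load: 27.61 ‖ 98.2 = 21.55 kΩ.
V_out = 6.18 × 21.55/(67.59 + 21.55) = 1.494 V.

V_out ≈ 1.49 V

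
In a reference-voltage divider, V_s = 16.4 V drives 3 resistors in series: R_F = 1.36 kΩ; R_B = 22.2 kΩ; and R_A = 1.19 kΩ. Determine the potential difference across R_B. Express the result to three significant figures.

Total series resistance ΣR = 1.36 + 22.2 + 1.19 = 24.75 kΩ.
Voltage divider: V = V_s · (22.20 / 24.75) = 16.4 × 0.8970 = 14.71 V.

V ≈ 14.7 V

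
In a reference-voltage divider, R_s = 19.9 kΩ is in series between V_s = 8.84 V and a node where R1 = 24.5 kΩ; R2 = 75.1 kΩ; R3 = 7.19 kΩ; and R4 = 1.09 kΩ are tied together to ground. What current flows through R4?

Parallel bank: R_p = 1/(1/24.5 + 1/75.1 + 1/7.19 + 1/1.09) = 0.9004 kΩ.
V_A = 8.84 × 0.9004/20.80 = 0.3827 V.
I(R4) = V_A / R4 = 0.3827/1.09 = 0.3511 mA.

I ≈ 0.351 mA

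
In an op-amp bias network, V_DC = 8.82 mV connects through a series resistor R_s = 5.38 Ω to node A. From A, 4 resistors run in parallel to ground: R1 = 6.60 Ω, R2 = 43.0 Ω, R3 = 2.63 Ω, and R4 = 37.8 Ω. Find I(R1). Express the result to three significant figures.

Combine the parallel branches: R_p = (1/6.60 + 1/43.0 + 1/2.63 + 1/37.8)⁻¹ = 1.720 Ω.
Node voltage V_A = V_DC · R_p/(R_s + R_p) = 8.82 × 0.2422 = 2.137 mV.
I(R1) = V_A / R1 = 2.137/6.60 = 0.3237 mA.

I ≈ 0.324 mA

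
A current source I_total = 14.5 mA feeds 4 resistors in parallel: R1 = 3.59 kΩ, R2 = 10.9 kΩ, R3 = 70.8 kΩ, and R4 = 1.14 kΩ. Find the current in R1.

I ≈ 3.20 mA

Total conductance ΣG = 1/3.59 + 1/10.9 + 1/70.8 + 1/1.14 = 1.262 (units of 1/kΩ).
Current divider: I(R1) = I_total · G_k/ΣG = 14.5 × (0.2786/1.262) = 14.5 × 0.2208 = 3.201 mA.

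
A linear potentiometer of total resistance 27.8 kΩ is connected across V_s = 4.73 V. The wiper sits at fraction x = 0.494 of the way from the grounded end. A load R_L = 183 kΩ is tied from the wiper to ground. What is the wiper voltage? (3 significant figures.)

The pot divides into 14.07 kΩ above the wiper and 13.73 kΩ below.
Lower segment in parallel with the load: 13.73 ‖ 183 = 12.77 kΩ.
Loaded-divider output: V_out = 4.73 × 0.4759 = 2.251 V.

V_out ≈ 2.25 V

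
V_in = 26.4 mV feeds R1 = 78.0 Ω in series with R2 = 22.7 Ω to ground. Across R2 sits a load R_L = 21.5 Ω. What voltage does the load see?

The load sits in parallel with R2, giving an effective lower resistance R2' = R2·R_L/(R2+R_L) = 11.04 Ω.
Then V_out = V_in · R2'/(R1 + R2') = 26.4 × 11.04/89.04 = 3.274 mV.

V_out ≈ 3.27 mV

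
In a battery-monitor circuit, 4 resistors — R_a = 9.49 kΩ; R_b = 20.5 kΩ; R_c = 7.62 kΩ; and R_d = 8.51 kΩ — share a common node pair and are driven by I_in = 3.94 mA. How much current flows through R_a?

Conductances: ΣG = 1/9.49 + 1/20.5 + 1/7.62 + 1/8.51 = 0.4029 (1/kΩ).
R_a takes the fraction G_k/ΣG = 0.1054/0.4029 = 0.2615, so I = 3.94 × 0.2615 = 1.030 mA.

I ≈ 1.03 mA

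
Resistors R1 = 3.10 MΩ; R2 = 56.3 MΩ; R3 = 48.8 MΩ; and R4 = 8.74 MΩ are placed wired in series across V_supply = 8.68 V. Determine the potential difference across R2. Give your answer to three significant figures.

ΣR = 3.10 + 56.3 + 48.8 + 8.74 = 116.9 MΩ.
Voltage divider: V = V_supply · (56.30 / 116.9) = 8.68 × 0.4814 = 4.179 V.

V ≈ 4.18 V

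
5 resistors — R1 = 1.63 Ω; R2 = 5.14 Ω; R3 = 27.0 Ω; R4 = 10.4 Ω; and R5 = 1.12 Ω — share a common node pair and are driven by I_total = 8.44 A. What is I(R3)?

ΣG = 1/1.63 + 1/5.14 + 1/27.0 + 1/10.4 + 1/1.12 = 1.834.
R3 takes the fraction G_k/ΣG = 0.03704/1.834 = 0.02019, so I = 8.44 × 0.02019 = 0.1704 A.

I ≈ 0.170 A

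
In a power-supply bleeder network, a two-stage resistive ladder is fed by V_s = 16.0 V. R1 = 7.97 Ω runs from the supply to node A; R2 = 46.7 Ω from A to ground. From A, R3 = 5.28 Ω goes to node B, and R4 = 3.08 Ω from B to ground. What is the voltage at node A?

The second stage (R3 + R4 = 8.360 Ω) loads node A in parallel with R2.
R2 ‖ (R3+R4) = 7.091 Ω.
So V_A = 16.0 × 0.4708 = 7.533 V.

V_A ≈ 7.53 V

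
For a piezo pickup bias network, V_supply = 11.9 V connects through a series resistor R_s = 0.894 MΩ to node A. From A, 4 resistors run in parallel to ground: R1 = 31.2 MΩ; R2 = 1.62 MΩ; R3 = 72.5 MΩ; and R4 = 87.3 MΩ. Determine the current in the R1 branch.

I ≈ 0.238 µA

Parallel bank: R_p = 1/(1/31.2 + 1/1.62 + 1/72.5 + 1/87.3) = 1.482 MΩ.
V_A by voltage divider: V_A = 11.9 × 1.482/(0.894 + 1.482) = 7.423 V.
I(R1) = V_A / R1 = 7.423/31.2 = 0.2379 µA.
(Check via current divider: I_total = 5.008 µA; share G_k/ΣG = 0.04751 → same result.)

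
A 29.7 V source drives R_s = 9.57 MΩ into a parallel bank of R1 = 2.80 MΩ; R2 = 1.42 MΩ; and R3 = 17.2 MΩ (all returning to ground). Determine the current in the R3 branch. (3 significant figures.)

Parallel bank: R_p = 1/(1/2.80 + 1/1.42 + 1/17.2) = 0.8932 MΩ.
V_A by voltage divider: V_A = 29.7 × 0.8932/(9.57 + 0.8932) = 2.535 V.
I(R3) = V_A / R3 = 2.535/17.2 = 0.1474 µA.

I ≈ 0.147 µA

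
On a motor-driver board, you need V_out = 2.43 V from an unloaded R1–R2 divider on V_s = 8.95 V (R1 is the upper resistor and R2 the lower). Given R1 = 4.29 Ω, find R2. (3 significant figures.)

R2 ≈ 1.60 Ω

The divider ratio is R2/(R1+R2) = 2.43/8.95 = 0.2715.
Rearranging, R2 = R1·k/(1−k) = 4.29 × 0.3727 = 1.599 Ω.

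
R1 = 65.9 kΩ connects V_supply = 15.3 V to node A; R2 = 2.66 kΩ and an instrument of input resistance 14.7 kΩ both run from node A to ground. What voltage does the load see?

First combine the lower leg with the load: R2 ‖ R_L = 2.252 kΩ.
Then V_out = V_supply · R2'/(R1 + R2') = 15.3 × 2.252/68.15 = 0.5057 V.
(Unloaded it would be 0.594 V; the load pulls it down.)

V_out ≈ 0.506 V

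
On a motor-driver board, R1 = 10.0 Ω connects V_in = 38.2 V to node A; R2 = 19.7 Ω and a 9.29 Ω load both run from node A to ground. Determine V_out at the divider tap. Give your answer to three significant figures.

V_out ≈ 14.8 V

R2 ‖ R_L = (19.7 × 9.29)/(19.7 + 9.29) = 6.313 Ω.
Now apply the divider: V_out = 38.2 × 0.3870 = 14.78 V.
(Unloaded it would be 25.3 V; the load pulls it down.)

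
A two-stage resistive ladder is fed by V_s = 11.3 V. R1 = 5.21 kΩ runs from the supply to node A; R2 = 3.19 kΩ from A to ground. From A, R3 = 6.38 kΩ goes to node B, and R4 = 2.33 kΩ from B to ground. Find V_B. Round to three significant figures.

V_B ≈ 0.935 V

The second stage (R3 + R4 = 8.710 kΩ) loads node A in parallel with R2.
R2 ‖ (R3+R4) = 2.335 kΩ.
V_A = 11.3 × 2.335/(5.21 + 2.335) = 3.497 V.
Then the unloaded second divider: V_B = V_A × R4/(R3+R4) = 3.497 × 0.2675 = 0.9355 V.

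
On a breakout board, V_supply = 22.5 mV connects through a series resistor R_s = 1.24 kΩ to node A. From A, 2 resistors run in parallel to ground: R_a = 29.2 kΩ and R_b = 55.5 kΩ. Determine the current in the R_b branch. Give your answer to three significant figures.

I ≈ 0.381 µA

Equivalent of the parallel group: R_p = 19.13 kΩ.
V_A by voltage divider: V_A = 22.5 × 19.13/(1.24 + 19.13) = 21.13 mV.
Branch current I = V_A/R_b = 21.13/55.5 = 0.3807 µA.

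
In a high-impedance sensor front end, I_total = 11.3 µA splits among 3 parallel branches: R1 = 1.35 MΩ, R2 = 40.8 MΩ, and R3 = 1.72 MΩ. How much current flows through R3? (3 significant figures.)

I ≈ 4.88 µA

Total conductance ΣG = 1/1.35 + 1/40.8 + 1/1.72 = 1.347 (units of 1/MΩ).
By the current-divider rule, I = I_total · G_k/ΣG = 11.3 × 0.4317 = 4.879 µA.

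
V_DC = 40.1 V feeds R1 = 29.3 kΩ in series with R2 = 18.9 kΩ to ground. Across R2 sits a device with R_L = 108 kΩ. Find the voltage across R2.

R2 ‖ R_L = (18.9 × 108)/(18.9 + 108) = 16.09 kΩ.
Now apply the divider: V_out = 40.1 × 0.3544 = 14.21 V.
(Unloaded it would be 15.7 V; the load pulls it down.)

V_out ≈ 14.2 V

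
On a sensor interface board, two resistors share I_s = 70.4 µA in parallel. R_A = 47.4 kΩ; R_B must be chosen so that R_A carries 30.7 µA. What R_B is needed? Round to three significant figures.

The fraction through R_A equals R_B/(R_A+R_B).
With f = 0.4361, R_B = R_A · f/(1−f) = 47.4 × 0.7733 = 36.65 kΩ.

R_B ≈ 36.7 kΩ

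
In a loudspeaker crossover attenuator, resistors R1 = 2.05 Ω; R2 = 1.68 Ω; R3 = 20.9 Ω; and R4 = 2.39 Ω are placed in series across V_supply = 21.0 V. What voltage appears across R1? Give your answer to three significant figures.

V ≈ 1.59 V

Series total: ΣR = 2.05 + 1.68 + 20.9 + 2.39 = 27.02 Ω.
By the voltage-divider rule, V = 21.0 × 2.050/27.02 = 1.593 V.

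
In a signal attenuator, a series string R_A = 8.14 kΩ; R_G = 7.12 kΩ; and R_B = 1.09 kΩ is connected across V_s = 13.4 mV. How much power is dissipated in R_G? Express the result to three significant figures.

P ≈ 4.78 nW

Series current I = V_s/ΣR = 13.4/16.35 = 0.8196 µA.
P(R_G) = I²·R_G = (0.8196)² × 7.12 = 4.782 nW.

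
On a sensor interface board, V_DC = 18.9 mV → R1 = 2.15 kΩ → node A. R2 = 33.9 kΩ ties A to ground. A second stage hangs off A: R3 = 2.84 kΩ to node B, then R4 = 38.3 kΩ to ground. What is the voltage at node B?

The second stage (R3 + R4 = 41.14 kΩ) loads node A in parallel with R2.
R2 ‖ (R3+R4) = 18.59 kΩ.
So V_A = 18.9 × 0.8963 = 16.94 mV.
Then the unloaded second divider: V_B = V_A × R4/(R3+R4) = 16.94 × 0.9310 = 15.77 mV.

V_B ≈ 15.8 mV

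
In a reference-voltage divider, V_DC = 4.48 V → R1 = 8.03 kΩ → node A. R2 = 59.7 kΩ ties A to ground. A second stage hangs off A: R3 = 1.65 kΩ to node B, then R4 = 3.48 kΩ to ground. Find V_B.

V_B ≈ 1.13 V

Looking into the second stage from A: R3 + R4 = 5.130 kΩ appears in parallel with R2.
R2 ‖ (R3+R4) = 4.724 kΩ.
So V_A = 4.48 × 0.3704 = 1.659 V.
Stage 2 is unloaded, so V_B = V_A · R4/(R3+R4) = 1.659 × 3.48/5.130 = 1.126 V.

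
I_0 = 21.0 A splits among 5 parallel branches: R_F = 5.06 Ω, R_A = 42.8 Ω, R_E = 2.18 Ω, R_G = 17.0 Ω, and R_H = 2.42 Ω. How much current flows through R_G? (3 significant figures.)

Total conductance ΣG = 1/5.06 + 1/42.8 + 1/2.18 + 1/17.0 + 1/2.42 = 1.152 (units of 1/Ω).
Current divider: I(R_G) = I_0 · G_k/ΣG = 21.0 × (0.05882/1.152) = 21.0 × 0.05107 = 1.073 A.

I ≈ 1.07 A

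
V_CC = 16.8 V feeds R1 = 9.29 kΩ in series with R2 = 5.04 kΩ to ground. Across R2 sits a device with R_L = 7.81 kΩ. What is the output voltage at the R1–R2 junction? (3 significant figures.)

R2 ‖ R_L = (5.04 × 7.81)/(5.04 + 7.81) = 3.063 kΩ.
Voltage divider with the loaded lower leg: V_out = 16.8 × 3.063/(9.29 + 3.063) = 16.8 × 0.2480 = 4.166 V.

V_out ≈ 4.17 V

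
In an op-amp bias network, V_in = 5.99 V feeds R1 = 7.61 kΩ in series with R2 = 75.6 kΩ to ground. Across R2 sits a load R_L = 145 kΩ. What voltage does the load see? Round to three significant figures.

R2 ‖ R_L = (75.6 × 145)/(75.6 + 145) = 49.69 kΩ.
Voltage divider with the loaded lower leg: V_out = 5.99 × 49.69/(7.61 + 49.69) = 5.99 × 0.8672 = 5.194 V.
(Unloaded it would be 5.44 V; the load pulls it down.)

V_out ≈ 5.19 V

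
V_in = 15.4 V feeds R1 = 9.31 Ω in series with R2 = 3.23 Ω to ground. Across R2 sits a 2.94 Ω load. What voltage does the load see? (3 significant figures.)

V_out ≈ 2.18 V

First combine the lower leg with the load: R2 ‖ R_L = 1.539 Ω.
Then V_out = V_in · R2'/(R1 + R2') = 15.4 × 1.539/10.85 = 2.185 V.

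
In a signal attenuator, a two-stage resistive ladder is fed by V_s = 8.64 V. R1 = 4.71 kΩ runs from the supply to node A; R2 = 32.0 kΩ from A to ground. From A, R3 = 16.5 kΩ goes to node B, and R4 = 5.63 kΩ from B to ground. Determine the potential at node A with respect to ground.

Looking into the second stage from A: R3 + R4 = 22.13 kΩ appears in parallel with R2.
Effective lower resistance at A: R2 ‖ 22.13 = 13.08 kΩ.
First divider: V_A = V_s · 13.08/(4.71 + 13.08) = 6.353 V.

V_A ≈ 6.35 V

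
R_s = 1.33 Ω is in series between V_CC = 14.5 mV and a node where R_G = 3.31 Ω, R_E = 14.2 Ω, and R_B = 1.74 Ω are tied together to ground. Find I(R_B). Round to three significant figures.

I ≈ 3.69 mA

Combine the parallel branches: R_p = (1/3.31 + 1/14.2 + 1/1.74)⁻¹ = 1.056 Ω.
Node voltage V_A = V_CC · R_p/(R_s + R_p) = 14.5 × 0.4425 = 6.416 mV.
Branch current I = V_A/R_B = 6.416/1.74 = 3.688 mA.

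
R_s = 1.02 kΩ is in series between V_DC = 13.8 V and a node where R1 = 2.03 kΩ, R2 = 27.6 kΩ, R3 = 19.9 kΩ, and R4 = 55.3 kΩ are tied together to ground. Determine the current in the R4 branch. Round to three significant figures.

Parallel bank: R_p = 1/(1/2.03 + 1/27.6 + 1/19.9 + 1/55.3) = 1.675 kΩ.
Node voltage V_A = V_DC · R_p/(R_s + R_p) = 13.8 × 0.6215 = 8.576 V.
I(R4) = V_A / R4 = 8.576/55.3 = 0.1551 mA.

I ≈ 0.155 mA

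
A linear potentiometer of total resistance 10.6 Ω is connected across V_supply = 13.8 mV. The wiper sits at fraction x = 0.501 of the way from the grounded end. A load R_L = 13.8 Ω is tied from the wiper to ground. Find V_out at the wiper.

V_out ≈ 5.80 mV

Split the track: R_lower = x·R_p = 5.311 Ω, R_upper = (1−x)·R_p = 5.289 Ω.
Lower segment in parallel with the load: 5.311 ‖ 13.8 = 3.835 Ω.
Loaded-divider output: V_out = 13.8 × 0.4203 = 5.800 mV.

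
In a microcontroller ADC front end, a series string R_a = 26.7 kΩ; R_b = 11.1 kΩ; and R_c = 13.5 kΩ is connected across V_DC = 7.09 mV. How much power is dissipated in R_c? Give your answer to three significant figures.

The common current is I = 7.09/51.30 = 0.1382 µA.
P(R_c) = I²·R_c = (0.1382)² × 13.5 = 0.2579 nW.

P ≈ 0.258 nW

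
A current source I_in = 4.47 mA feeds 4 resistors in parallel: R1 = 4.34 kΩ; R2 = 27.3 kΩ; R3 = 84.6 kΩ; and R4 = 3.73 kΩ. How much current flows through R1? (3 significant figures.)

ΣG = 1/4.34 + 1/27.3 + 1/84.6 + 1/3.73 = 0.5470.
Current divider: I(R1) = I_in · G_k/ΣG = 4.47 × (0.2304/0.5470) = 4.47 × 0.4213 = 1.883 mA.

I ≈ 1.88 mA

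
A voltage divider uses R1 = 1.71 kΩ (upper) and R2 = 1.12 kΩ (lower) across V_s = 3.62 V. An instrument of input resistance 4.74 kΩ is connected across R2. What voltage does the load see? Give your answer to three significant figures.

V_out ≈ 1.25 V

The load sits in parallel with R2, giving an effective lower resistance R2' = R2·R_L/(R2+R_L) = 0.9059 kΩ.
Then V_out = V_s · R2'/(R1 + R2') = 3.62 × 0.9059/2.616 = 1.254 V.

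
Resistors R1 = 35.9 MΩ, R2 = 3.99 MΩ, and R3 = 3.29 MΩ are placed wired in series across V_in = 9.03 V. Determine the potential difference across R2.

Total series resistance ΣR = 35.9 + 3.99 + 3.29 = 43.18 MΩ.
Voltage divider: V = V_in · (3.990 / 43.18) = 9.03 × 0.09240 = 0.8344 V.

V ≈ 0.834 V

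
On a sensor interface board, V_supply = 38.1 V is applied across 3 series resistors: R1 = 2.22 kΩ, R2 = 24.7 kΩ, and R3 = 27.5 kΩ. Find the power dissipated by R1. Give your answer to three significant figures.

P ≈ 1.09 mW

Series current I = V_supply/ΣR = 38.1/54.42 = 0.7001 mA.
V(R1) = I·R = 1.554 V; P = V·I = 1.554 × 0.7001 = 1.088 mW.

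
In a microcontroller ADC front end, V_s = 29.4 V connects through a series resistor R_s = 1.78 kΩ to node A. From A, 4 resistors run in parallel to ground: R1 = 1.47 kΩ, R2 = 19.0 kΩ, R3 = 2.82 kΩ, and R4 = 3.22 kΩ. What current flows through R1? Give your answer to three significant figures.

Combine the parallel branches: R_p = (1/1.47 + 1/19.0 + 1/2.82 + 1/3.22)⁻¹ = 0.7153 kΩ.
V_A by voltage divider: V_A = 29.4 × 0.7153/(1.78 + 0.7153) = 8.428 V.
I(R1) = V_A / R1 = 8.428/1.47 = 5.733 mA.
(Equivalently: I_total = 11.78 mA, then current-divider fraction G_k/ΣG = 0.4866.)

I ≈ 5.73 mA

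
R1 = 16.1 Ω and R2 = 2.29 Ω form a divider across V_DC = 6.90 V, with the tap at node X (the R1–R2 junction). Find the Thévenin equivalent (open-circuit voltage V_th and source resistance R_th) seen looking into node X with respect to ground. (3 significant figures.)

V_th ≈ 0.859 V, R_th ≈ 2.00 Ω

With X open, the divider is unloaded: V_th = 6.90 × 2.29/18.39 = 0.8592 V.
Zeroing V_DC shorts the top of R1 to ground, so R_th = R1 ‖ R2 = 2.005 Ω.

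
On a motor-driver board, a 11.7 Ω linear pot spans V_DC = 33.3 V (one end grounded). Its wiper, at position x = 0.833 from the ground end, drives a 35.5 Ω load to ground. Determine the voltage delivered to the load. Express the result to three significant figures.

Split the track: R_lower = x·R_p = 9.746 Ω, R_upper = (1−x)·R_p = 1.954 Ω.
R_L loads the lower segment: effective lower R = 7.647 Ω.
Then V_out = V_DC · 7.647/(1.954 + 7.647) = 26.52 V.

V_out ≈ 26.5 V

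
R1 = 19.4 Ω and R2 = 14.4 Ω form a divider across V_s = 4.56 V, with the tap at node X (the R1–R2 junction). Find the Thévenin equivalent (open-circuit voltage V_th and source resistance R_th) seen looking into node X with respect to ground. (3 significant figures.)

Open-circuit (no load on X): V_th = V_s · R2/(R1 + R2) = 4.56 × 14.4/(19.40 + 14.4) = 1.943 V.
Looking into X with the source shorted: R_th = R1·R2/(R1+R2) = 19.40 × 14.4/33.80 = 8.265 Ω.

V_th ≈ 1.94 V, R_th ≈ 8.27 Ω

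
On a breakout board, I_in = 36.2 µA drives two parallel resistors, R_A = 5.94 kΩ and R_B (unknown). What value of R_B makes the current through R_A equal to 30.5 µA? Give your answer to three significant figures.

The fraction through R_A equals R_B/(R_A+R_B).
30.5/36.2 = R_B/(R_A + R_B) → R_B = R_A · (0.8425)/(1 − 0.8425) = 5.94 × 5.351 = 31.78 kΩ.

R_B ≈ 31.8 kΩ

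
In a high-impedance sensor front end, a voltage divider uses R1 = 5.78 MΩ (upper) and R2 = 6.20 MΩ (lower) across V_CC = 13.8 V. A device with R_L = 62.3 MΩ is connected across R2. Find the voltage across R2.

V_out ≈ 6.81 V

R2 ‖ R_L = (6.20 × 62.3)/(6.20 + 62.3) = 5.639 MΩ.
Voltage divider with the loaded lower leg: V_out = 13.8 × 5.639/(5.78 + 5.639) = 13.8 × 0.4938 = 6.815 V.
(Unloaded it would be 7.14 V; the load pulls it down.)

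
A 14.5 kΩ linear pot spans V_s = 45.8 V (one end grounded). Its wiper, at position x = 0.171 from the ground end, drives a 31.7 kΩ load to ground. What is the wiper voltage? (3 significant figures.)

Lower segment x·R_p = 2.480 kΩ; upper segment (1−x)·R_p = 12.02 kΩ.
R_L loads the lower segment: effective lower R = 2.300 kΩ.
Loaded-divider output: V_out = 45.8 × 0.1606 = 7.355 V.

V_out ≈ 7.35 V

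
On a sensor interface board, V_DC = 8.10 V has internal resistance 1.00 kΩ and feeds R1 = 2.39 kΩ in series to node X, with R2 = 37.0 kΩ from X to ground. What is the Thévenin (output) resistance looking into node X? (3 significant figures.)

R_th ≈ 3.11 kΩ

R1' = 1.00 + 2.39 = 3.390 kΩ (source resistance + R1).
With V_DC suppressed (replaced by a short), R_th = R1' ‖ R2 = (3.390 × 37.0)/(3.390 + 37.0) = 3.105 kΩ.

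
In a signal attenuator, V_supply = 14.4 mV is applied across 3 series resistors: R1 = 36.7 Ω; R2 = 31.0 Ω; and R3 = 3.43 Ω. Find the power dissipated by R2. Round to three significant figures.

ΣR = 71.13 Ω → I = 14.4/71.13 = 0.2024 mA.
P = I²R = 0.04098 × 31.0 = 1.271 µW.

P ≈ 1.27 µW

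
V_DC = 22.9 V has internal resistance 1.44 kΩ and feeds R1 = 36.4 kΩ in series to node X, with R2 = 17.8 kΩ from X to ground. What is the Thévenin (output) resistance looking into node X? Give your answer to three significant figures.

R_th ≈ 12.1 kΩ

R1' = 1.44 + 36.4 = 37.84 kΩ (source resistance + R1).
With V_DC suppressed (replaced by a short), R_th = R1' ‖ R2 = (37.84 × 17.8)/(37.84 + 17.8) = 12.11 kΩ.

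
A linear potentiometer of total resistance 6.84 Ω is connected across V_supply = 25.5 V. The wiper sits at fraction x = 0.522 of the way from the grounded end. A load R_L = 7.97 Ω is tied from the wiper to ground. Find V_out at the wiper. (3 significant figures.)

Split the track: R_lower = x·R_p = 3.570 Ω, R_upper = (1−x)·R_p = 3.270 Ω.
R_L loads the lower segment: effective lower R = 2.466 Ω.
V_out = 25.5 × 2.466/(3.270 + 2.466) = 10.96 V.

V_out ≈ 11.0 V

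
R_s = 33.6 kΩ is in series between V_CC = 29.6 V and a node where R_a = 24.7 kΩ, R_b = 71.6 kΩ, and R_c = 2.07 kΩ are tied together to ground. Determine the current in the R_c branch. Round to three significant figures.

I ≈ 0.750 mA

Combine the parallel branches: R_p = (1/24.7 + 1/71.6 + 1/2.07)⁻¹ = 1.860 kΩ.
V_A = 29.6 × 1.860/35.46 = 1.553 V.
Branch current I = V_A/R_c = 1.553/2.07 = 0.7502 mA.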